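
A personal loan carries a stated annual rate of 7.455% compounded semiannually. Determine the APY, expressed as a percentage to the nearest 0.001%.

7.594%

EAR = (1 + 0.07455/2)^2 − 1.
= (1 + 0.037275)^2 − 1 = 1.075939 − 1 = 7.594%.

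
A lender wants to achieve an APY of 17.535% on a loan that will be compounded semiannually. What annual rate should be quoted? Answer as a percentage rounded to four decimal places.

(1 + r/2)^2 − 1 = 0.17535, so 1 + r/2 = 1.17535^(1/2).
r/2 = 0.084136, so r = 0.168271 = 16.8271%.

16.8271%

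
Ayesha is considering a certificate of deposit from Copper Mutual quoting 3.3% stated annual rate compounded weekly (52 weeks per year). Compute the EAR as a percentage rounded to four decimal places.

EAR = (1 + 0.033/52)^52 − 1.
= (1 + 0.000635)^52 − 1 = 1.033540 − 1 = 3.3540%.

3.3540%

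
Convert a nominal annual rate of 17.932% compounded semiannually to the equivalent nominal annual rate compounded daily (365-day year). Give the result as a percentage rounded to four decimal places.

17.1772%

EAR = (1 + 0.17932/2)^2 − 1 = 0.187359.
Solve (1 + r/365)^365 = 1.187359: r/365 = 1.187359^(1/365) − 1 = 0.000471, so r = 0.171772 = 17.1772%.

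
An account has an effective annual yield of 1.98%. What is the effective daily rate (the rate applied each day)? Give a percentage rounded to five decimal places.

0.00537%

The per-day rate i satisfies (1 + i)^365 = 1 + 0.0198.
i = 1.0198^(1/365) − 1 = 0.0000537 = 0.00537%.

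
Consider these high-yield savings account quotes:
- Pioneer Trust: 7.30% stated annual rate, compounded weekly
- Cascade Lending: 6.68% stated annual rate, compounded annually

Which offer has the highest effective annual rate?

Pioneer Trust: (1 + 0.0730/52)^52 − 1 = 7.568%
Cascade Lending: compounded annually, EAR = 6.680%
The highest effective annual rate is Pioneer Trust at 7.568%.

Pioneer Trust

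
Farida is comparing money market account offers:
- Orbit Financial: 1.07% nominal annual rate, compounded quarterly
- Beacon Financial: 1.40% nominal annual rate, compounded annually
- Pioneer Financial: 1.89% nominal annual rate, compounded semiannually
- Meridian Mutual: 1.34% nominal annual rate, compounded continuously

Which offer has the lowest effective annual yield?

Orbit Financial: (1 + 0.0107/4)^4 − 1 = 1.074%
Beacon Financial: compounded annually, EAR = 1.400%
Pioneer Financial: (1 + 0.0189/2)^2 − 1 = 1.899%
Meridian Mutual: e^0.0134 − 1 = 1.349%
The lowest effective annual rate is Orbit Financial at 1.074%.

Orbit Financial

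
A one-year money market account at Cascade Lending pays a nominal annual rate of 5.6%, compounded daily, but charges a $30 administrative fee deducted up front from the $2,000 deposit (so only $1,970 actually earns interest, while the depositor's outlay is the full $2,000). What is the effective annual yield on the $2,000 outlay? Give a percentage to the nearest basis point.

Value after one year: 1,970 × (1 + 0.056/365)^365 = 1,970 × 1.057593 = $2,083.46.
Effective yield on the $2,000 outlay: 2,083.46 / 2,000 − 1 = 0.041729 = 4.17%.

4.17%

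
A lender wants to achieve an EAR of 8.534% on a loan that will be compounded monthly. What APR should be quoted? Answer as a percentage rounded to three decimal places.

8.217%

(1 + r/12)^12 − 1 = 0.08534, so 1 + r/12 = 1.08534^(1/12).
r/12 = 0.006848, so r = 0.082173 = 8.217%.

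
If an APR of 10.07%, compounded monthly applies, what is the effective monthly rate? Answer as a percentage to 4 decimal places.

With a nominal annual rate compounded monthly, the periodic rate is the nominal rate divided by 12.
i = 0.1007 / 12 = 0.0083917 = 0.8392%.

0.8392%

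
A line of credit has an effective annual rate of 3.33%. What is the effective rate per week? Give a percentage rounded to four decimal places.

0.0630%

The per-week rate i satisfies (1 + i)^52 = 1 + 0.0333.
i = 1.0333^(1/52) − 1 = 0.0006302 = 0.0630%.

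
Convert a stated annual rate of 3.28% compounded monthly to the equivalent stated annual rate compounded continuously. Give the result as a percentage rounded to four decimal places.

EAR = (1 + 0.0328/12)^12 − 1 = 0.033298.
Equivalent continuous rate: r = ln(1 + 0.033298) = 0.032755 = 3.2755%.

3.2755%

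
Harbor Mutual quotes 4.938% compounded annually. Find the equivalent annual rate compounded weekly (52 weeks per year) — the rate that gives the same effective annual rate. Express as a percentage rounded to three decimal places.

4.822%

Compounded annually, EAR = nominal = 0.049380.
Solve (1 + r/52)^52 = 1.049380: r/52 = 1.049380^(1/52) − 1 = 0.000927, so r = 0.048222 = 4.822%.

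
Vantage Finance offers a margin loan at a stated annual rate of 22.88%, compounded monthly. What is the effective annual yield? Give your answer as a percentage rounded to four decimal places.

25.4386%

EAR = (1 + 0.2288/12)^12 − 1.
= (1 + 0.019067)^12 − 1 = 1.254386 − 1 = 25.4386%.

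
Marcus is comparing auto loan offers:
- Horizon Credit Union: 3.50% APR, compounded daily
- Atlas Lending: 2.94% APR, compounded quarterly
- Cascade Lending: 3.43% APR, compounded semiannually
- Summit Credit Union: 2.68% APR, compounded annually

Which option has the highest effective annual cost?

Horizon Credit Union: (1 + 0.0350/365)^365 − 1 = 3.562%
Atlas Lending: (1 + 0.0294/4)^4 − 1 = 2.973%
Cascade Lending: (1 + 0.0343/2)^2 − 1 = 3.459%
Summit Credit Union: compounded annually, EAR = 2.680%
The highest effective annual rate is Horizon Credit Union at 3.562%.

Horizon Credit Union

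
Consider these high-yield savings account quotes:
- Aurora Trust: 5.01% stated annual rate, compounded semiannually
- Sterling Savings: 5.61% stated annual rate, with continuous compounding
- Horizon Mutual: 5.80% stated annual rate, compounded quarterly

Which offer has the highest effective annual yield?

Horizon Mutual

Aurora Trust: (1 + 0.0501/2)^2 − 1 = 5.073%
Sterling Savings: e^0.0561 − 1 = 5.770%
Horizon Mutual: (1 + 0.0580/4)^4 − 1 = 5.927%
The highest effective annual rate is Horizon Mutual at 5.927%.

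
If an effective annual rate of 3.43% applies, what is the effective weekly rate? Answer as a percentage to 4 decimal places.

The per-week rate i satisfies (1 + i)^52 = 1 + 0.0343.
i = 1.0343^(1/52) − 1 = 0.0006488 = 0.0649%.

0.0649%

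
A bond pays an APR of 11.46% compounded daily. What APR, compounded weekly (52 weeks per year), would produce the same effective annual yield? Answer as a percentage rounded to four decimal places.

11.4708%

EAR = (1 + 0.1146/365)^365 − 1 = 0.121405.
Solve (1 + r/52)^52 = 1.121405: r/52 = 1.121405^(1/52) − 1 = 0.002206, so r = 0.114708 = 11.4708%.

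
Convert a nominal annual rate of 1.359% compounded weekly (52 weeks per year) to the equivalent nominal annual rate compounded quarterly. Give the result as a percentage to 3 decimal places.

1.361%

EAR = (1 + 0.01359/52)^52 − 1 = 0.013681.
Solve (1 + r/4)^4 = 1.013681: r/4 = 1.013681^(1/4) − 1 = 0.003403, so r = 0.013611 = 1.361%.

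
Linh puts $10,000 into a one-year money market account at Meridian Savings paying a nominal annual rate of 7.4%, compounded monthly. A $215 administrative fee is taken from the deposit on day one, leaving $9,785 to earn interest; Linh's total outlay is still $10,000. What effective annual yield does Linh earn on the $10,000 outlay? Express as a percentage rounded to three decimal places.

Value after one year: 9,785 × (1 + 0.074/12)^12 = 9,785 × 1.076562 = $10,534.16.
Effective yield on the $10,000 outlay: 10,534.16 / 10,000 − 1 = 0.053416 = 5.342%.

5.342%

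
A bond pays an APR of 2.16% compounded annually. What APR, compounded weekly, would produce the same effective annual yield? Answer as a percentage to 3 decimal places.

Compounded annually, EAR = nominal = 0.021600.
Solve (1 + r/52)^52 = 1.021600: r/52 = 1.021600^(1/52) − 1 = 0.000411, so r = 0.021374 = 2.137%.

2.137%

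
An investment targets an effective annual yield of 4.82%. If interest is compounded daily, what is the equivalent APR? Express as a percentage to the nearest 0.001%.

4.708%

(1 + r/365)^365 − 1 = 0.0482, so 1 + r/365 = 1.0482^(1/365).
r/365 = 0.000129, so r = 0.047077 = 4.708%.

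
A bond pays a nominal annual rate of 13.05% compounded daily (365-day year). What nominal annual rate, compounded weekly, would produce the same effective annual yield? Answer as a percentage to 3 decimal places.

EAR = (1 + 0.1305/365)^365 − 1 = 0.139371.
Solve (1 + r/52)^52 = 1.139371: r/52 = 1.139371^(1/52) − 1 = 0.002512, so r = 0.130641 = 13.064%.

13.064%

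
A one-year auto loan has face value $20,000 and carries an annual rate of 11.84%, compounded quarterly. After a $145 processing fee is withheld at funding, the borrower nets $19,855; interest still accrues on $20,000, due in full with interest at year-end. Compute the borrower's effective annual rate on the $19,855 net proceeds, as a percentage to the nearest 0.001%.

13.197%

Amount owed after one year: 20,000 × (1 + 0.1184/4)^4 = 20,000 × 1.123761 = $22,475.23.
Effective rate on net proceeds: 22,475.23 / 19,855 − 1 = 0.131968 = 13.197%.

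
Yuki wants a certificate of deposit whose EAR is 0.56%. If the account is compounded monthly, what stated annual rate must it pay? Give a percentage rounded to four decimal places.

0.5586%

(1 + r/12)^12 − 1 = 0.0056, so 1 + r/12 = 1.0056^(1/12).
r/12 = 0.000465, so r = 0.005586 = 0.5586%.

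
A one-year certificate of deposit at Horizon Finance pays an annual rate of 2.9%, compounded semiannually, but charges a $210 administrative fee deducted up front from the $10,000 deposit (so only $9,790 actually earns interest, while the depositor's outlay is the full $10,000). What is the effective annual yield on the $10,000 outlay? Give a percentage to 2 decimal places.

Value after one year: 9,790 × (1 + 0.029/2)^2 = 9,790 × 1.029210 = $10,075.97.
Effective yield on the $10,000 outlay: 10,075.97 / 10,000 − 1 = 0.007597 = 0.76%.

0.76%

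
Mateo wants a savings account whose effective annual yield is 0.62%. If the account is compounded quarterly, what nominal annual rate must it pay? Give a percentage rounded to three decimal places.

(1 + r/4)^4 − 1 = 0.0062, so 1 + r/4 = 1.0062^(1/4).
r/4 = 0.001546, so r = 0.006186 = 0.619%.

0.619%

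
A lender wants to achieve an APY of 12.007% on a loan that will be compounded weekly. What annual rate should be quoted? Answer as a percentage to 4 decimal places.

11.3515%

(1 + r/52)^52 − 1 = 0.12007, so 1 + r/52 = 1.12007^(1/52).
r/52 = 0.002183, so r = 0.113515 = 11.3515%.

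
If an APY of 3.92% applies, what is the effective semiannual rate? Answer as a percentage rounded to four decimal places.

1.9412%

The per-half-year rate i satisfies (1 + i)^2 = 1 + 0.0392.
i = 1.0392^(1/2) − 1 = 0.0194116 = 1.9412%.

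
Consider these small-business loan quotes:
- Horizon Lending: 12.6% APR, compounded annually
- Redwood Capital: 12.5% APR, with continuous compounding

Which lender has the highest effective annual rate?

Redwood Capital

Horizon Lending: compounded annually, EAR = 12.600%
Redwood Capital: e^0.125 − 1 = 13.315%
The highest effective annual rate is Redwood Capital at 13.315%.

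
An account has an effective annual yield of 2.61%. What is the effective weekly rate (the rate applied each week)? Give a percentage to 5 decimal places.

The per-week rate i satisfies (1 + i)^52 = 1 + 0.0261.
i = 1.0261^(1/52) − 1 = 0.0004956 = 0.04956%.

0.04956%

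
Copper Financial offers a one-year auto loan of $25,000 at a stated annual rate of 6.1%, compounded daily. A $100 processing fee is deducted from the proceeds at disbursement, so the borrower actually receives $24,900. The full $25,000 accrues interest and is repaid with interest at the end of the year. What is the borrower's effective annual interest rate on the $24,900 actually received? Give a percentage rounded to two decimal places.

6.72%

Amount owed after one year: 25,000 × (1 + 0.061/365)^365 = 25,000 × 1.062893 = $26,572.34.
Effective rate on net proceeds: 26,572.34 / 24,900 − 1 = 0.067162 = 6.72%.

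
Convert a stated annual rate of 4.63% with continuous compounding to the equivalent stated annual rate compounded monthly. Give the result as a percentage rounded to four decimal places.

EAR under continuous compounding: e^0.0463 − 1 = 0.047389.
Solve (1 + r/12)^12 = 1.047389: r/12 = 1.047389^(1/12) − 1 = 0.003866, so r = 0.046389 = 4.6389%.

4.6389%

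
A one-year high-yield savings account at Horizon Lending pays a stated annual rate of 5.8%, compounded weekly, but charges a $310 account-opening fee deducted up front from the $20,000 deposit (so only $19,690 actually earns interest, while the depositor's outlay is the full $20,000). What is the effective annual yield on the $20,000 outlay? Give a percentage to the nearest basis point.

4.33%

Value after one year: 19,690 × (1 + 0.058/52)^52 = 19,690 × 1.059681 = $20,865.11.
Effective yield on the $20,000 outlay: 20,865.11 / 20,000 − 1 = 0.043256 = 4.33%.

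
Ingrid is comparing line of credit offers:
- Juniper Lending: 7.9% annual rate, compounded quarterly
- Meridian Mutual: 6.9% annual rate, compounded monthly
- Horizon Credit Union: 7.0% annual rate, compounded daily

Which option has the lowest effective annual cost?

Juniper Lending: (1 + 0.079/4)^4 − 1 = 8.137%
Meridian Mutual: (1 + 0.069/12)^12 − 1 = 7.122%
Horizon Credit Union: (1 + 0.070/365)^365 − 1 = 7.250%
The lowest effective annual rate is Meridian Mutual at 7.122%.

Meridian Mutual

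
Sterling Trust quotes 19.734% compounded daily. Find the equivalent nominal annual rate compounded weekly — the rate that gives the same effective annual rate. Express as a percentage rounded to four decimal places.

19.7661%

EAR = (1 + 0.19734/365)^365 − 1 = 0.218093.
Solve (1 + r/52)^52 = 1.218093: r/52 = 1.218093^(1/52) − 1 = 0.003801, so r = 0.197661 = 19.7661%.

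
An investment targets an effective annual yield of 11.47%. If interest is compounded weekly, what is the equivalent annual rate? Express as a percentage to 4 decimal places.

(1 + r/52)^52 − 1 = 0.1147, so 1 + r/52 = 1.1147^(1/52).
r/52 = 0.002090, so r = 0.108699 = 10.8699%.

10.8699%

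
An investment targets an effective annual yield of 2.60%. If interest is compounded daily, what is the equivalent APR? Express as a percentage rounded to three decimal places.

(1 + r/365)^365 − 1 = 0.0260, so 1 + r/365 = 1.0260^(1/365).
r/365 = 0.000070, so r = 0.025669 = 2.567%.

2.567%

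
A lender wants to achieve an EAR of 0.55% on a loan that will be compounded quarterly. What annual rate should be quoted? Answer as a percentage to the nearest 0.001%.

0.549%

(1 + r/4)^4 − 1 = 0.0055, so 1 + r/4 = 1.0055^(1/4).
r/4 = 0.001372, so r = 0.005489 = 0.549%.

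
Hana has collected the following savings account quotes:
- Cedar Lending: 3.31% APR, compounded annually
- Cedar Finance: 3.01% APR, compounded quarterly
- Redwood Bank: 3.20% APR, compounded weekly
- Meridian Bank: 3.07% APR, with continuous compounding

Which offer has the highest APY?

Cedar Lending: compounded annually, EAR = 3.310%
Cedar Finance: (1 + 0.0301/4)^4 − 1 = 3.044%
Redwood Bank: (1 + 0.0320/52)^52 − 1 = 3.251%
Meridian Bank: e^0.0307 − 1 = 3.118%
The highest effective annual rate is Cedar Lending at 3.310%.

Cedar Lending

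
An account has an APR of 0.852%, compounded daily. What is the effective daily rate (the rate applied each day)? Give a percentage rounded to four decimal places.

0.0023%

With a nominal annual rate compounded daily, the periodic rate is the nominal rate divided by 365.
i = 0.00852 / 365 = 0.0000233 = 0.0023%.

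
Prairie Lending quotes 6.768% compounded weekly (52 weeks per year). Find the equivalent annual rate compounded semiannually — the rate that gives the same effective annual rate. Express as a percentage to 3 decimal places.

EAR = (1 + 0.06768/52)^52 − 1 = 0.069976.
Solve (1 + r/2)^2 = 1.069976: r/2 = 1.069976^(1/2) − 1 = 0.034396, so r = 0.068793 = 6.879%.

6.879%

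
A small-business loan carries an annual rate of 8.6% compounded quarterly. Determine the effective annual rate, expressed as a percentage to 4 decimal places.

EAR = (1 + 0.086/4)^4 − 1.
= (1 + 0.021500)^4 − 1 = 1.088813 − 1 = 8.8813%.

8.8813%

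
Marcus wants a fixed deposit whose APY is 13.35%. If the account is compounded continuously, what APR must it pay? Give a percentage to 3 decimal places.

12.531%

Continuous: nominal r satisfies e^r − 1 = 0.1335.
r = ln(1 + 0.1335) = ln(1.1335) = 0.125310 = 12.531%.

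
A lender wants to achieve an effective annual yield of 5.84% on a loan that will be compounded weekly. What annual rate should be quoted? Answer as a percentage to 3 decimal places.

5.679%

(1 + r/52)^52 − 1 = 0.0584, so 1 + r/52 = 1.0584^(1/52).
r/52 = 0.001092, so r = 0.056789 = 5.679%.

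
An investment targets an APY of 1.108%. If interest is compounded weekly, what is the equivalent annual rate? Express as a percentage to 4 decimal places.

(1 + r/52)^52 − 1 = 0.01108, so 1 + r/52 = 1.01108^(1/52).
r/52 = 0.000212, so r = 0.011020 = 1.1020%.

1.1020%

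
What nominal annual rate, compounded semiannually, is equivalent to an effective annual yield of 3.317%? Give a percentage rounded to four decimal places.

3.2899%

(1 + r/2)^2 − 1 = 0.03317, so 1 + r/2 = 1.03317^(1/2).
r/2 = 0.016450, so r = 0.032899 = 3.2899%.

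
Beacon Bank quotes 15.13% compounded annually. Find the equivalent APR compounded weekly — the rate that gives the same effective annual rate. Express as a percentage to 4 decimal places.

Compounded annually, EAR = nominal = 0.151300.
Solve (1 + r/52)^52 = 1.151300: r/52 = 1.151300^(1/52) − 1 = 0.002713, so r = 0.141083 = 14.1083%.

14.1083%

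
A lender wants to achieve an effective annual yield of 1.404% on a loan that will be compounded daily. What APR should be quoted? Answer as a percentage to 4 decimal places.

1.3943%

(1 + r/365)^365 − 1 = 0.01404, so 1 + r/365 = 1.01404^(1/365).
r/365 = 0.000038, so r = 0.013943 = 1.3943%.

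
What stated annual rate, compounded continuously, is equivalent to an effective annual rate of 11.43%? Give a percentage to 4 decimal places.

Continuous: nominal r satisfies e^r − 1 = 0.1143.
r = ln(1 + 0.1143) = ln(1.1143) = 0.108226 = 10.8226%.

10.8226%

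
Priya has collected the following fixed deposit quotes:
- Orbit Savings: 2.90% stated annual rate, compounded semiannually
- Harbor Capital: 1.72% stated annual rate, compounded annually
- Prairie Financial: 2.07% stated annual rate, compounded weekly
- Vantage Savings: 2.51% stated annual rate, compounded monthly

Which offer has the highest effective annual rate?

Orbit Savings: (1 + 0.0290/2)^2 − 1 = 2.921%
Harbor Capital: compounded annually, EAR = 1.720%
Prairie Financial: (1 + 0.0207/52)^52 − 1 = 2.091%
Vantage Savings: (1 + 0.0251/12)^12 − 1 = 2.539%
The highest effective annual rate is Orbit Savings at 2.921%.

Orbit Savings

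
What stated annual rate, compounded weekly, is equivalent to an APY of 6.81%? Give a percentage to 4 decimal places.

6.5923%

(1 + r/52)^52 − 1 = 0.0681, so 1 + r/52 = 1.0681^(1/52).
r/52 = 0.001268, so r = 0.065923 = 6.5923%.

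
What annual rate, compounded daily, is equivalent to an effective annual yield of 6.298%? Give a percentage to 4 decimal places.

6.1081%

(1 + r/365)^365 − 1 = 0.06298, so 1 + r/365 = 1.06298^(1/365).
r/365 = 0.000167, so r = 0.061081 = 6.1081%.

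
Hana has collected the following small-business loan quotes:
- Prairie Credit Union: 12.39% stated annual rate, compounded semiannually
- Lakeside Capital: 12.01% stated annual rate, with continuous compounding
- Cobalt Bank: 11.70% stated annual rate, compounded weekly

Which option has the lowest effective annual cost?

Cobalt Bank

Prairie Credit Union: (1 + 0.1239/2)^2 − 1 = 12.774%
Lakeside Capital: e^0.1201 − 1 = 12.761%
Cobalt Bank: (1 + 0.1170/52)^52 − 1 = 12.397%
The lowest effective annual rate is Cobalt Bank at 12.397%.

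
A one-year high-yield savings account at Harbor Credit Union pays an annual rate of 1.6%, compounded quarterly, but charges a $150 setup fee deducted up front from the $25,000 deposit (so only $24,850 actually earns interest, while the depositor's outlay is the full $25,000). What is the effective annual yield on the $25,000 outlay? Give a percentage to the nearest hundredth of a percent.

Value after one year: 24,850 × (1 + 0.016/4)^4 = 24,850 × 1.016096 = $25,249.99.
Effective yield on the $25,000 outlay: 25,249.99 / 25,000 − 1 = 0.010000 = 1.00%.

1.00%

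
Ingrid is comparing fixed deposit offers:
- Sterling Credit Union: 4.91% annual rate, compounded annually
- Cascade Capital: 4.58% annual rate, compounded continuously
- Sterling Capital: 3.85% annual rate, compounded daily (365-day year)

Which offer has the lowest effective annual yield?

Sterling Credit Union: compounded annually, EAR = 4.910%
Cascade Capital: e^0.0458 − 1 = 4.687%
Sterling Capital: (1 + 0.0385/365)^365 − 1 = 3.925%
The lowest effective annual rate is Sterling Capital at 3.925%.

Sterling Capital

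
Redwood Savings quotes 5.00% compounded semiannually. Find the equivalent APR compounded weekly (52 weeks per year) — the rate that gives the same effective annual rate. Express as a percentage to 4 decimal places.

EAR = (1 + 0.0500/2)^2 − 1 = 0.050625.
Solve (1 + r/52)^52 = 1.050625: r/52 = 1.050625^(1/52) − 1 = 0.000950, so r = 0.049409 = 4.9409%.

4.9409%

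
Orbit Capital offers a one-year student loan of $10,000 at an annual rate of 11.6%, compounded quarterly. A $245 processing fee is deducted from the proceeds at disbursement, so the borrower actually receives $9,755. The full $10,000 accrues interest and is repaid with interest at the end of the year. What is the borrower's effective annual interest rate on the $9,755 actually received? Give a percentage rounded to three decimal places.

Amount owed after one year: 10,000 × (1 + 0.116/4)^4 = 10,000 × 1.121144 = $11,211.44.
Effective rate on net proceeds: 11,211.44 / 9,755 − 1 = 0.149302 = 14.930%.

14.930%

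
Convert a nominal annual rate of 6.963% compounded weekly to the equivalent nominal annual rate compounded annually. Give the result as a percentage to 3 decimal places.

EAR = (1 + 0.06963/52)^52 − 1 = 0.072061.
Compounded annually, the equivalent nominal rate is the EAR itself: 7.206%.

7.206%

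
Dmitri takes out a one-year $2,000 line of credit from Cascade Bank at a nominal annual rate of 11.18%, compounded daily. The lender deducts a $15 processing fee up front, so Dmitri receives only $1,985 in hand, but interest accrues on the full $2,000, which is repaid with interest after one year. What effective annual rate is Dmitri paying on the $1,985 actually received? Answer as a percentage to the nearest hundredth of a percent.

12.67%

Amount owed after one year: 2,000 × (1 + 0.1118/365)^365 = 2,000 × 1.118270 = $2,236.54.
Effective rate on net proceeds: 2,236.54 / 1,985 − 1 = 0.126720 = 12.67%.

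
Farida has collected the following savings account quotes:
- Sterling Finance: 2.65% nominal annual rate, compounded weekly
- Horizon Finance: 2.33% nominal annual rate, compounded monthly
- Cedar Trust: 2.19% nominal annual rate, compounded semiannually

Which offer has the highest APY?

Sterling Finance

Sterling Finance: (1 + 0.0265/52)^52 − 1 = 2.685%
Horizon Finance: (1 + 0.0233/12)^12 − 1 = 2.355%
Cedar Trust: (1 + 0.0219/2)^2 − 1 = 2.202%
The highest effective annual rate is Sterling Finance at 2.685%.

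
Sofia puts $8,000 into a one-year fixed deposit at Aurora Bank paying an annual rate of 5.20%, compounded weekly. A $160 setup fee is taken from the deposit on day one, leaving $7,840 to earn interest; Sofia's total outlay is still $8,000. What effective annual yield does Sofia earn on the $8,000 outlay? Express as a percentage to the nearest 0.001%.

3.228%

Value after one year: 7,840 × (1 + 0.0520/52)^52 = 7,840 × 1.053348 = $8,258.25.
Effective yield on the $8,000 outlay: 8,258.25 / 8,000 − 1 = 0.032281 = 3.228%.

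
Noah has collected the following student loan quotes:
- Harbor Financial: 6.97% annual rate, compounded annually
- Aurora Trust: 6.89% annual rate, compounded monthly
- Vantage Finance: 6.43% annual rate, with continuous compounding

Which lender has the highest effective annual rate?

Aurora Trust

Harbor Financial: compounded annually, EAR = 6.970%
Aurora Trust: (1 + 0.0689/12)^12 − 1 = 7.112%
Vantage Finance: e^0.0643 − 1 = 6.641%
The highest effective annual rate is Aurora Trust at 7.112%.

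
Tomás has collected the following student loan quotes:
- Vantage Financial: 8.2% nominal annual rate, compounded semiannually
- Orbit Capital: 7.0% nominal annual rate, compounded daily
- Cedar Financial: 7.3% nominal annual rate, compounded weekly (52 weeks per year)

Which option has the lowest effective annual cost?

Vantage Financial: (1 + 0.082/2)^2 − 1 = 8.368%
Orbit Capital: (1 + 0.070/365)^365 − 1 = 7.250%
Cedar Financial: (1 + 0.073/52)^52 − 1 = 7.568%
The lowest effective annual rate is Orbit Capital at 7.250%.

Orbit Capital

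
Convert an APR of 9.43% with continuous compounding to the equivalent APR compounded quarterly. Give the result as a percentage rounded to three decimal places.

9.542%

EAR under continuous compounding: e^0.0943 − 1 = 0.098889.
Solve (1 + r/4)^4 = 1.098889: r/4 = 1.098889^(1/4) − 1 = 0.023855, so r = 0.095420 = 9.542%.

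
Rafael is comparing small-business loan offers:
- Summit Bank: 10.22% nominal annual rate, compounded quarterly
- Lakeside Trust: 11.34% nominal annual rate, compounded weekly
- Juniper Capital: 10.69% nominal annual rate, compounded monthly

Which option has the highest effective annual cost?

Lakeside Trust

Summit Bank: (1 + 0.1022/4)^4 − 1 = 10.618%
Lakeside Trust: (1 + 0.1134/52)^52 − 1 = 11.994%
Juniper Capital: (1 + 0.1069/12)^12 − 1 = 11.230%
The highest effective annual rate is Lakeside Trust at 11.994%.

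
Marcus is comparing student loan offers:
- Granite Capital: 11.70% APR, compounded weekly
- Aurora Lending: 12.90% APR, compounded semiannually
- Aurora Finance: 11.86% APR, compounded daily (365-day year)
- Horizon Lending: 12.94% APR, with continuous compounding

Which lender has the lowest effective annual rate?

Granite Capital

Granite Capital: (1 + 0.1170/52)^52 − 1 = 12.397%
Aurora Lending: (1 + 0.1290/2)^2 − 1 = 13.316%
Aurora Finance: (1 + 0.1186/365)^365 − 1 = 12.590%
Horizon Lending: e^0.1294 − 1 = 13.815%
The lowest effective annual rate is Granite Capital at 12.397%.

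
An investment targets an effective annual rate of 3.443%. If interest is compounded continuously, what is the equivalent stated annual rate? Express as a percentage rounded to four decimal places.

3.3851%

Continuous: nominal r satisfies e^r − 1 = 0.03443.
r = ln(1 + 0.03443) = ln(1.03443) = 0.033851 = 3.3851%.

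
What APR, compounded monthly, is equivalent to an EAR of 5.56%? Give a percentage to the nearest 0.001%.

5.423%

(1 + r/12)^12 − 1 = 0.0556, so 1 + r/12 = 1.0556^(1/12).
r/12 = 0.004519, so r = 0.054232 = 5.423%.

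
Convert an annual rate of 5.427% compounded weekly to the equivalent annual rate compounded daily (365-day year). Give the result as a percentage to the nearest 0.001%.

EAR = (1 + 0.05427/52)^52 − 1 = 0.055740.
Solve (1 + r/365)^365 = 1.055740: r/365 = 1.055740^(1/365) − 1 = 0.000149, so r = 0.054246 = 5.425%.

5.425%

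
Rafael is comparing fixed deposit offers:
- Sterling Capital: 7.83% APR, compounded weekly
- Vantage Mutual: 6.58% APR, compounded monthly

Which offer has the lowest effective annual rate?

Vantage Mutual

Sterling Capital: (1 + 0.0783/52)^52 − 1 = 8.138%
Vantage Mutual: (1 + 0.0658/12)^12 − 1 = 6.782%
The lowest effective annual rate is Vantage Mutual at 6.782%.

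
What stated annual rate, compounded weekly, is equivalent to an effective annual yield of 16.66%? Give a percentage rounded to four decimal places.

15.4322%

(1 + r/52)^52 − 1 = 0.1666, so 1 + r/52 = 1.1666^(1/52).
r/52 = 0.002968, so r = 0.154322 = 15.4322%.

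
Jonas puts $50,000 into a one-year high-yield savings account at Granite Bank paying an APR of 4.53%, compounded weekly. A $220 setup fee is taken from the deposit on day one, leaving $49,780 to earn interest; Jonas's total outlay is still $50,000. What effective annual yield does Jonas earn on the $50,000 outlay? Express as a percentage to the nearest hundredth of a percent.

Value after one year: 49,780 × (1 + 0.0453/52)^52 = 49,780 × 1.046321 = $52,085.86.
Effective yield on the $50,000 outlay: 52,085.86 / 50,000 − 1 = 0.041717 = 4.17%.

4.17%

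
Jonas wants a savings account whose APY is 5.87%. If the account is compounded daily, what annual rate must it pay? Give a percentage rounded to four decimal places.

(1 + r/365)^365 − 1 = 0.0587, so 1 + r/365 = 1.0587^(1/365).
r/365 = 0.000156, so r = 0.057046 = 5.7046%.

5.7046%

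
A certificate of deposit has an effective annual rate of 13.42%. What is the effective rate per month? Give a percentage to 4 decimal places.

The per-month rate i satisfies (1 + i)^12 = 1 + 0.1342.
i = 1.1342^(1/12) − 1 = 0.0105492 = 1.0549%.

1.0549%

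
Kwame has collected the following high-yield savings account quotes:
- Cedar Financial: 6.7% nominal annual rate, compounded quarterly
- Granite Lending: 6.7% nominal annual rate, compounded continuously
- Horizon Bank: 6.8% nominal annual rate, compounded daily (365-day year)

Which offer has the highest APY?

Cedar Financial: (1 + 0.067/4)^4 − 1 = 6.870%
Granite Lending: e^0.067 − 1 = 6.930%
Horizon Bank: (1 + 0.068/365)^365 − 1 = 7.036%
The highest effective annual rate is Horizon Bank at 7.036%.

Horizon Bank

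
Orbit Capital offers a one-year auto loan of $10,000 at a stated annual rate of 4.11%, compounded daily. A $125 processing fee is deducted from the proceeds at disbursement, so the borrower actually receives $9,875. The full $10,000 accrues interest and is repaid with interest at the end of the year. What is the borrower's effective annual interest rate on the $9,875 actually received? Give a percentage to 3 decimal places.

Amount owed after one year: 10,000 × (1 + 0.0411/365)^365 = 10,000 × 1.041954 = $10,419.54.
Effective rate on net proceeds: 10,419.54 / 9,875 − 1 = 0.055143 = 5.514%.

5.514%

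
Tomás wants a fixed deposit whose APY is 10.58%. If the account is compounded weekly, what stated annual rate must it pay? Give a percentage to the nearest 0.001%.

10.067%

(1 + r/52)^52 − 1 = 0.1058, so 1 + r/52 = 1.1058^(1/52).
r/52 = 0.001936, so r = 0.100666 = 10.067%.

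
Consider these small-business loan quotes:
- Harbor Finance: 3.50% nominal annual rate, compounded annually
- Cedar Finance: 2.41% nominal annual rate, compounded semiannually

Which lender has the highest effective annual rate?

Harbor Finance: compounded annually, EAR = 3.500%
Cedar Finance: (1 + 0.0241/2)^2 − 1 = 2.425%
The highest effective annual rate is Harbor Finance at 3.500%.

Harbor Finance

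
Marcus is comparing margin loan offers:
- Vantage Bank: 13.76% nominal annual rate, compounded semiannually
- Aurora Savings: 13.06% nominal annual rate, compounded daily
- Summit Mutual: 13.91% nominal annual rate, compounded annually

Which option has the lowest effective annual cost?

Summit Mutual

Vantage Bank: (1 + 0.1376/2)^2 − 1 = 14.233%
Aurora Savings: (1 + 0.1306/365)^365 − 1 = 13.949%
Summit Mutual: compounded annually, EAR = 13.910%
The lowest effective annual rate is Summit Mutual at 13.910%.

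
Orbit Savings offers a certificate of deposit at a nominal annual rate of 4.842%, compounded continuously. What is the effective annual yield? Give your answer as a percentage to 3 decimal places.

With continuous compounding, EAR = e^0.04842 − 1.
e^0.04842 = 1.049611, so EAR = 0.049611 = 4.961%.

4.961%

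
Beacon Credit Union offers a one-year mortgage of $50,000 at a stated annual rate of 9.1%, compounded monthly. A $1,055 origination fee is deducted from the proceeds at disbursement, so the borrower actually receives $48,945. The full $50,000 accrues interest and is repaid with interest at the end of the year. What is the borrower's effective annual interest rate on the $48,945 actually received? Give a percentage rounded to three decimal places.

Amount owed after one year: 50,000 × (1 + 0.091/12)^12 = 50,000 × 1.094893 = $54,744.65.
Effective rate on net proceeds: 54,744.65 / 48,945 − 1 = 0.118493 = 11.849%.

11.849%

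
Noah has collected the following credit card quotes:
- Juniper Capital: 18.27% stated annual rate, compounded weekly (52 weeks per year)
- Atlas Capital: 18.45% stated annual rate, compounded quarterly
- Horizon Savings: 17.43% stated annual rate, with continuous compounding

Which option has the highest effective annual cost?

Juniper Capital: (1 + 0.1827/52)^52 − 1 = 20.007%
Atlas Capital: (1 + 0.1845/4)^4 − 1 = 19.766%
Horizon Savings: e^0.1743 − 1 = 19.041%
The highest effective annual rate is Juniper Capital at 20.007%.

Juniper Capital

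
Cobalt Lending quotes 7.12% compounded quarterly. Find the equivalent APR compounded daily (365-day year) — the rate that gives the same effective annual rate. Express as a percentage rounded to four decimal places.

7.0581%

EAR = (1 + 0.0712/4)^4 − 1 = 0.073124.
Solve (1 + r/365)^365 = 1.073124: r/365 = 1.073124^(1/365) − 1 = 0.000193, so r = 0.070581 = 7.0581%.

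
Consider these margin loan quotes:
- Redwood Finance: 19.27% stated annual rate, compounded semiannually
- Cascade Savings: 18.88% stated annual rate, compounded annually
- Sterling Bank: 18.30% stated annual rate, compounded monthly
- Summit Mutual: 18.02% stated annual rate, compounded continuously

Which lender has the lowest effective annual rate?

Redwood Finance: (1 + 0.1927/2)^2 − 1 = 20.198%
Cascade Savings: compounded annually, EAR = 18.880%
Sterling Bank: (1 + 0.1830/12)^12 − 1 = 19.916%
Summit Mutual: e^0.1802 − 1 = 19.746%
The lowest effective annual rate is Cascade Savings at 18.880%.

Cascade Savings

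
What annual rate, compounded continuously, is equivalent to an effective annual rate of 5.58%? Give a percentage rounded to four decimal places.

5.4299%

Continuous: nominal r satisfies e^r − 1 = 0.0558.
r = ln(1 + 0.0558) = ln(1.0558) = 0.054299 = 5.4299%.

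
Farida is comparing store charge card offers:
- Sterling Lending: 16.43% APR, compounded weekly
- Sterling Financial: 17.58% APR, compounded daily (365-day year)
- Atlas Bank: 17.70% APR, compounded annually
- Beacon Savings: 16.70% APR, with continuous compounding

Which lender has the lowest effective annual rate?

Sterling Lending: (1 + 0.1643/52)^52 − 1 = 17.826%
Sterling Financial: (1 + 0.1758/365)^365 − 1 = 19.215%
Atlas Bank: compounded annually, EAR = 17.700%
Beacon Savings: e^0.1670 − 1 = 18.175%
The lowest effective annual rate is Atlas Bank at 17.700%.

Atlas Bank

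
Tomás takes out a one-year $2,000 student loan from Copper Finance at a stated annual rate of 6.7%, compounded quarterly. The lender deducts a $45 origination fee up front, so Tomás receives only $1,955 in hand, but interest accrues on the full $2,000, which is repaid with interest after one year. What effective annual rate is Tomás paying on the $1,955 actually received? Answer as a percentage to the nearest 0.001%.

Amount owed after one year: 2,000 × (1 + 0.067/4)^4 = 2,000 × 1.068702 = $2,137.40.
Effective rate on net proceeds: 2,137.40 / 1,955 − 1 = 0.093302 = 9.330%.

9.330%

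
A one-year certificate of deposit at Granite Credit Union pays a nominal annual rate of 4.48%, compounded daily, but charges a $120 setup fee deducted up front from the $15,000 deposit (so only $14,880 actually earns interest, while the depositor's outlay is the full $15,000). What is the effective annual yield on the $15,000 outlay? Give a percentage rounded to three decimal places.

Value after one year: 14,880 × (1 + 0.0448/365)^365 = 14,880 × 1.045816 = $15,561.74.
Effective yield on the $15,000 outlay: 15,561.74 / 15,000 − 1 = 0.037449 = 3.745%.

3.745%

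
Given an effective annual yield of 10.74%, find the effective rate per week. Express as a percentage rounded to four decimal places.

The per-week rate i satisfies (1 + i)^52 = 1 + 0.1074.
i = 1.1074^(1/52) − 1 = 0.0019638 = 0.1964%.

0.1964%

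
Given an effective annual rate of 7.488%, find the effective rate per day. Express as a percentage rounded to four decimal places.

The per-day rate i satisfies (1 + i)^365 = 1 + 0.07488.
i = 1.07488^(1/365) − 1 = 0.0001979 = 0.0198%.

0.0198%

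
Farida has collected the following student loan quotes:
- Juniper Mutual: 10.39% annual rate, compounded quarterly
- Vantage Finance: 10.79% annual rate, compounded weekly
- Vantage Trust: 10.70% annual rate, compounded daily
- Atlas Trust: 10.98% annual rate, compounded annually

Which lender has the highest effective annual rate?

Vantage Finance

Juniper Mutual: (1 + 0.1039/4)^4 − 1 = 10.802%
Vantage Finance: (1 + 0.1079/52)^52 − 1 = 11.381%
Vantage Trust: (1 + 0.1070/365)^365 − 1 = 11.292%
Atlas Trust: compounded annually, EAR = 10.980%
The highest effective annual rate is Vantage Finance at 11.381%.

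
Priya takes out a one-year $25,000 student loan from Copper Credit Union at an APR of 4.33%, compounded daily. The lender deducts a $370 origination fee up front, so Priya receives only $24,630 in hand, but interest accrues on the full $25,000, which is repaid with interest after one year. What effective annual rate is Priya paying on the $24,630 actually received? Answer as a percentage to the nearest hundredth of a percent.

Amount owed after one year: 25,000 × (1 + 0.0433/365)^365 = 25,000 × 1.044248 = $26,106.21.
Effective rate on net proceeds: 26,106.21 / 24,630 − 1 = 0.059935 = 5.99%.

5.99%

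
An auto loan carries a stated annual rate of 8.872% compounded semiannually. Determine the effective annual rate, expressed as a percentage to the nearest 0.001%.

EAR = (1 + 0.08872/2)^2 − 1.
= 1.090688 − 1 = 9.069%.

9.069%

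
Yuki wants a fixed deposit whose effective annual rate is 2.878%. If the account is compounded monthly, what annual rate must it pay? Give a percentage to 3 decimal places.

(1 + r/12)^12 − 1 = 0.02878, so 1 + r/12 = 1.02878^(1/12).
r/12 = 0.002367, so r = 0.028407 = 2.841%.

2.841%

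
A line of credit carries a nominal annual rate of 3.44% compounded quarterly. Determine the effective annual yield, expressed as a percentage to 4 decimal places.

3.4846%

EAR = (1 + 0.0344/4)^4 − 1.
= (1 + 0.008600)^4 − 1 = 1.034846 − 1 = 3.4846%.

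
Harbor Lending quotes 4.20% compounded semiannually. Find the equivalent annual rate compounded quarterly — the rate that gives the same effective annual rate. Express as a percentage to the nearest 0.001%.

4.178%

EAR = (1 + 0.0420/2)^2 − 1 = 0.042441.
Solve (1 + r/4)^4 = 1.042441: r/4 = 1.042441^(1/4) − 1 = 0.010445, so r = 0.041782 = 4.178%.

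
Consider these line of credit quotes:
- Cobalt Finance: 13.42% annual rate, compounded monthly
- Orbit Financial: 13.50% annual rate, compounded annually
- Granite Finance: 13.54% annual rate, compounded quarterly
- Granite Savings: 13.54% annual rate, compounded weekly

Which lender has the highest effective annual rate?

Granite Savings

Cobalt Finance: (1 + 0.1342/12)^12 − 1 = 14.277%
Orbit Financial: compounded annually, EAR = 13.500%
Granite Finance: (1 + 0.1354/4)^4 − 1 = 14.243%
Granite Savings: (1 + 0.1354/52)^52 − 1 = 14.479%
The highest effective annual rate is Granite Savings at 14.479%.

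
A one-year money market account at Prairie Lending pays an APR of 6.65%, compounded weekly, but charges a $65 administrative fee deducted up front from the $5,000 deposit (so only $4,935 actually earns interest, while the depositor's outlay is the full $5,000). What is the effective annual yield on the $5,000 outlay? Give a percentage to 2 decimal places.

Value after one year: 4,935 × (1 + 0.0665/52)^52 = 4,935 × 1.068716 = $5,274.11.
Effective yield on the $5,000 outlay: 5,274.11 / 5,000 − 1 = 0.054822 = 5.48%.

5.48%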